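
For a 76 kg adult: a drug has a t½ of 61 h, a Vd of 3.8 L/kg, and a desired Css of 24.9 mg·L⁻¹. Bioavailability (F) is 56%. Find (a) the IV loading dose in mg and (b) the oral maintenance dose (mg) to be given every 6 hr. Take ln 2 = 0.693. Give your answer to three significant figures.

Total Vd = 3.8 × 76 = 288.8 L
LD = Vd × C = 288.8 × 24.9 = 7191 mg
CL = 0.693 × Vd / t½ = 0.693 × 288.8 / 61 = 3.281 L/h
D = CL × Css × τ / F = 3.281 × 24.9 × 6 / 0.56 = 875.3 mg

(a) 7190 mg; (b) 875 mg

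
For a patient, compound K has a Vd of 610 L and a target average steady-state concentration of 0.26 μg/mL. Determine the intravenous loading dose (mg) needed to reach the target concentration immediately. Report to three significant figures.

159 mg

The loading dose fills Vd to the target concentration.
LD = Vd × C = 610.0 × 0.2600 = 158.6 mg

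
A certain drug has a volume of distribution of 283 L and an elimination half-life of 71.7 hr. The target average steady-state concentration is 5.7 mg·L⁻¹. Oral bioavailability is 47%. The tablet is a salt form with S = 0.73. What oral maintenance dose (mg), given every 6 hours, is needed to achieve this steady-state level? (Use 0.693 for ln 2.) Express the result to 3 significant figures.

CL = ln 2 · Vd / t½ = 0.693 × 283.0 / 71.7 = 2.735 L/h
D = CL × Css × τ / F / S = 2.735 × 5.7 × 6 / 0.47 / 0.73 = 272.6 mg

273 mg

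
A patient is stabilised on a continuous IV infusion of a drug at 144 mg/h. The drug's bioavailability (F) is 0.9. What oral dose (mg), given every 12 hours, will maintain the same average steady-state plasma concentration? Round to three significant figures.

1920 mg

To maintain the same Css, the systemic dosing rate must be unchanged: F·D/τ = infusion rate.
D = rate × τ / F = 144 × 12 / 0.9 = 1920 mg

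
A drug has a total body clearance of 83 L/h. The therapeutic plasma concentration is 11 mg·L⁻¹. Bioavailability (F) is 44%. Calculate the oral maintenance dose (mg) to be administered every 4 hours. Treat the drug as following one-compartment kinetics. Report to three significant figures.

8300 mg

D = CL × Css × τ / F = 83.00 × 11 × 4 / 0.44 = 8300 mg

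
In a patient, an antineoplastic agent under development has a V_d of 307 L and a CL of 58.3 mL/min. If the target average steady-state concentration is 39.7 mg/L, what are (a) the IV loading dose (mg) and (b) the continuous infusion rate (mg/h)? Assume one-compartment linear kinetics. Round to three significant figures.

(a) 12200 mg; (b) 139 mg/h

Loading dose = Vd × C = 307.0 × 39.7 = 12190 mg
CL = 58.3 mL/min = 58.3 × 0.06 = 3.498 L/h
Infusion rate = 3.498 L/h × 39.7 mg/L = 138.9 mg/h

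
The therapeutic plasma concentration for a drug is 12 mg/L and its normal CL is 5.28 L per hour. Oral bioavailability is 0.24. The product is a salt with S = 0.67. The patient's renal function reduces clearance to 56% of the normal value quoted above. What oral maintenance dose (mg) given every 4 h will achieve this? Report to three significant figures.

883 mg

Patient clearance = 0.56 × 5.280 = 2.957 L/h
D = CL × Css × τ / F / S = 2.957 × 12 × 4 / 0.24 / 0.67 = 882.7 mg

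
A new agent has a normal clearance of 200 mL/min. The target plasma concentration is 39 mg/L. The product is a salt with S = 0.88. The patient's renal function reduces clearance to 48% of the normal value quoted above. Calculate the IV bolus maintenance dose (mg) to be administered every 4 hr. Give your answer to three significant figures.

1020 mg

Convert clearance: 200 mL/min × 60 min/h ÷ 1000 mL/L = 12.00 L/h
Patient clearance = 0.48 × 12.00 = 5.760 L/h
D = CL × Css × τ / S = 5.760 × 39 × 4 / 0.88 = 1021 mg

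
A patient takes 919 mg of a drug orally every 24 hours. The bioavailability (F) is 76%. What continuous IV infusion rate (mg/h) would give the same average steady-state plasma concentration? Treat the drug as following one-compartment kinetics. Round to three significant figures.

29.1 mg/h

Equivalent systemic input: infusion rate = F·D/τ.
Rate = 0.76 × 919 / 24 = 29.10 mg/h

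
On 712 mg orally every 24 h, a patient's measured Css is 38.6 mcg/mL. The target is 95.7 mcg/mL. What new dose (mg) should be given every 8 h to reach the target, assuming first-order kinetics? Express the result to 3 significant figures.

With linear kinetics, Css is proportional to dose rate (D/τ) at fixed clearance.
D₂ = D₁ × (Css,target / Css,current) × (τ₂/τ₁) = 712 × (95.7/38.6) × (8/24) = 588.4 mg

588 mg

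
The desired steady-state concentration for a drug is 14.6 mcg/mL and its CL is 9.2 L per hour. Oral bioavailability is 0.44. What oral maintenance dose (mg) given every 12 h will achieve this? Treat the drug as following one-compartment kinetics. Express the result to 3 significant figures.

3660 mg

At steady state, dose per interval replaces the amount cleared in that interval: F·D/τ = CL·Css.
D = CL × Css × τ / F = 9.200 × 14.6 × 12 / 0.44 = 3663 mg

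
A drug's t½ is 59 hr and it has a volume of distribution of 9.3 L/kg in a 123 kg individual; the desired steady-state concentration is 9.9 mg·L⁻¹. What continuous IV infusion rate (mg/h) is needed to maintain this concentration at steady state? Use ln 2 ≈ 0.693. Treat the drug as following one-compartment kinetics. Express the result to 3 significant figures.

Vd(total) = 123 kg × 9.3 L/kg = 1144 L
CL = 0.693 × Vd / t½ = 0.693 × 1144 / 59 = 13.44 L/h
Infusion rate = CL × Css = 13.44 × 9.9 = 133.1 mg/h

133 mg/h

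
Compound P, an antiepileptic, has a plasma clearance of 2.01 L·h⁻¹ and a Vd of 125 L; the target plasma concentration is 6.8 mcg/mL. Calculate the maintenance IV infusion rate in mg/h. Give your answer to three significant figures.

At steady state, infusion rate equals elimination rate: rate in = CL × Css.
R₀ = 2.010 × 6.8 = 13.67 mg/h

13.7 mg/h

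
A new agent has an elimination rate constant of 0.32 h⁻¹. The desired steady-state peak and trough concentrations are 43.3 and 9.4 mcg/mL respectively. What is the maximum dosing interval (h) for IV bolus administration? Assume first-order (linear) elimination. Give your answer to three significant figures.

Between IV bolus doses, concentration decays as C = C₀·e^(−kτ), so C_peak/C_trough = e^(kτ).
τ_max = ln(C_peak/C_trough) / k = ln(43.3/9.4) / 0.3200 = 1.527 / 0.3200 = 4.772 h

4.77 h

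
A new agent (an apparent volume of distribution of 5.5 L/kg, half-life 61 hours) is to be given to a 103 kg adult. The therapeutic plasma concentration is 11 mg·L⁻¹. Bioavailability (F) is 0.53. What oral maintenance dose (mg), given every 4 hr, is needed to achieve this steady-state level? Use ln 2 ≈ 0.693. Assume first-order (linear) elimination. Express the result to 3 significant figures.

534 mg

Vd = 5.5 L/kg × 103 kg = 566.5 L
CL = ln 2 · Vd / t½ = 0.693 × 566.5 / 61 = 6.436 L/h
D = CL × Css × τ / F = 6.436 × 11 × 4 / 0.53 = 534.3 mg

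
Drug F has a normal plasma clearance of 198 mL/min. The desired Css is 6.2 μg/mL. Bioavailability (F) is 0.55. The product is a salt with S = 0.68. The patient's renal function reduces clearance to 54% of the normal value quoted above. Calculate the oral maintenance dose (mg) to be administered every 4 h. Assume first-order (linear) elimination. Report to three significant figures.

425 mg

CL = 198 mL/min × 60/1000 = 11.88 L/h
Patient clearance = 0.54 × 11.88 = 6.415 L/h
D = CL × Css × τ / F / S = 6.415 × 6.2 × 4 / 0.55 / 0.68 = 425.4 mg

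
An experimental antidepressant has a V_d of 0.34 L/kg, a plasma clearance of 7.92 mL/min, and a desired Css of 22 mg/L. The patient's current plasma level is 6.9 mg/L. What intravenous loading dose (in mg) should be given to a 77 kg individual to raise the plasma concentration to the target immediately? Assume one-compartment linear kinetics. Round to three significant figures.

Vd(total) = 77 kg × 0.34 L/kg = 26.18 L
The loading dose fills Vd to the target concentration.
Concentration deficit ΔC = 22 − 6.9 = 15.10 mg/L
LD = Vd × ΔC = 26.18 × 15.10 = 395.3 mg

395 mg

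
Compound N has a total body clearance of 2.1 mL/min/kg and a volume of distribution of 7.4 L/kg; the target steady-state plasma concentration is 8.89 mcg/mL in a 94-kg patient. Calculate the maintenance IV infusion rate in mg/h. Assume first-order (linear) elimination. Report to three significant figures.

105 mg/h

CL = 2.1 mL/min/kg × 94 kg = 197.4 mL/min = 197.4 × 60/1000 = 11.84 L/h
Infusion rate = CL · Css = 11.84 L/h × 8.89 mg/L = 105.3 mg/h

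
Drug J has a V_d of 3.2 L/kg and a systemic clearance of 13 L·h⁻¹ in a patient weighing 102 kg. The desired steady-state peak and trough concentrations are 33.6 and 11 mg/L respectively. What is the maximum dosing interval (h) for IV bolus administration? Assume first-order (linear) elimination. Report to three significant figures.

Vd(total) = 102 kg × 3.2 L/kg = 326.4 L
k = CL / Vd = 13.00 / 326.4 = 0.03983 h⁻¹
Between IV bolus doses, concentration decays as C = C₀·e^(−kτ), so C_peak/C_trough = e^(kτ).
τ_max = ln(C_peak/C_trough) / k = ln(33.6/11) / 0.03983 = 1.117 / 0.03983 = 28.04 h

28.0 h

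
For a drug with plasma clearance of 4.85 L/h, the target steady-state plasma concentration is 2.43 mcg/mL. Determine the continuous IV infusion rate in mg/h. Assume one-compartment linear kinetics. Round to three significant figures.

11.8 mg/h

Infusion rate = CL · Css = 4.850 L/h × 2.43 mg/L = 11.79 mg/h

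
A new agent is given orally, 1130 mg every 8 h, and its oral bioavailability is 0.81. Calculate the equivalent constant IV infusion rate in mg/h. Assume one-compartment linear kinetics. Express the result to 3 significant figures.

114 mg/h

Equivalent systemic input: infusion rate = F·D/τ.
Rate = 0.81 × 1130 / 8 = 114.4 mg/h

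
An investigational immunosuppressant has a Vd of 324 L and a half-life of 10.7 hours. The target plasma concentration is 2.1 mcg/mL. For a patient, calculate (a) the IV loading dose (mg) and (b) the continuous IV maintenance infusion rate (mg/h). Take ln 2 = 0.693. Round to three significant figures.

LD = Vd × C = 324.0 × 2.1 = 680.4 mg
CL = 0.693 × Vd / t½ = 0.693 × 324.0 / 10.7 = 20.98 L/h
Infusion rate = CL × Css = 20.98 × 2.1 = 44.06 mg/h

(a) 680 mg; (b) 44.1 mg/h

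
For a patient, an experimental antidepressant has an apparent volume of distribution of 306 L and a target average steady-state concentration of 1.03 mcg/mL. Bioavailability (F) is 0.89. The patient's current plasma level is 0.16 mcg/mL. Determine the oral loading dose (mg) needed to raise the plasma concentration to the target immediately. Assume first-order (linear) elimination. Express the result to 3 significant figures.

299 mg

Concentration deficit ΔC = 1.03 − 0.16 = 0.8700 mg/L
LD = Vd × ΔC / F = 306.0 × 0.8700 / 0.89 = 299.1 mg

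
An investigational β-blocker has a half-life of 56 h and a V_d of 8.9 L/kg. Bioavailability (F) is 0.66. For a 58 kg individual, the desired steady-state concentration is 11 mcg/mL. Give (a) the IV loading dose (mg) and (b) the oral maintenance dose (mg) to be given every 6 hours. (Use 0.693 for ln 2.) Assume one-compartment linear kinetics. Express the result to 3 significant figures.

(a) 5680 mg; (b) 639 mg

Total Vd = 8.9 × 58 = 516.2 L
LD = Vd × C = 516.2 × 11 = 5678 mg
CL = 0.693 × Vd / t½ = 0.693 × 516.2 / 56 = 6.388 L/h
D = CL × Css × τ / F = 6.388 × 11 × 6 / 0.66 = 638.8 mg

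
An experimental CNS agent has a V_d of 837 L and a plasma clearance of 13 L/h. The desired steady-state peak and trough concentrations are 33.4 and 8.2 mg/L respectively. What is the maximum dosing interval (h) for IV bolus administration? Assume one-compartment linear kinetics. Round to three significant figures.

90.4 h

k = CL / Vd = 13.00 / 837.0 = 0.01553 h⁻¹
Between IV bolus doses, concentration decays as C = C₀·e^(−kτ), so C_peak/C_trough = e^(kτ).
τ_max = ln(C_peak/C_trough) / k = ln(33.4/8.2) / 0.01553 = 1.404 / 0.01553 = 90.41 h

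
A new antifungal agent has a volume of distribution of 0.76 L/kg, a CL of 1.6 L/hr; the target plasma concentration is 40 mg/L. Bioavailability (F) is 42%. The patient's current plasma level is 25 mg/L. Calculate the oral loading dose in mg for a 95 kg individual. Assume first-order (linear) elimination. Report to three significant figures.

Vd(total) = 95 kg × 0.76 L/kg = 72.20 L
Concentration deficit ΔC = 40 − 25 = 15.00 mg/L
LD = Vd × ΔC / F = 72.20 × 15.00 / 0.42 = 2579 mg

2580 mg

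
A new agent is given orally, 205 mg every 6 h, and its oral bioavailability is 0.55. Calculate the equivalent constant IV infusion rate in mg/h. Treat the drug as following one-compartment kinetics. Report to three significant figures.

Equivalent systemic input: infusion rate = F·D/τ.
Rate = 0.55 × 205 / 6 = 18.79 mg/h

18.8 mg/h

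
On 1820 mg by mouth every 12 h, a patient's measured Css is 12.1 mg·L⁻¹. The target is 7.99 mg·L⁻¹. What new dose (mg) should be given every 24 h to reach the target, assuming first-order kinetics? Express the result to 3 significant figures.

With linear kinetics, Css is proportional to dose rate (D/τ) at fixed clearance.
D₂ = D₁ × (Css,target / Css,current) × (τ₂/τ₁) = 1820 × (7.99/12.1) × (24/12) = 2404 mg

2400 mg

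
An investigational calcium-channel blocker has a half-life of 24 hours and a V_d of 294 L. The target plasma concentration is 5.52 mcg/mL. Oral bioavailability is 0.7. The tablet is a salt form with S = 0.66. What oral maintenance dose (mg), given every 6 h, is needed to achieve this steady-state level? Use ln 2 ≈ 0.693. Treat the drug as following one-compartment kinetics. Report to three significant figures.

609 mg

k = 0.693/24 = 0.02888 h⁻¹, so CL = k·Vd = 0.02888 × 294.0 = 8.491 L/h
D = CL × Css × τ / F / S = 8.491 × 5.52 × 6 / 0.7 / 0.66 = 608.7 mg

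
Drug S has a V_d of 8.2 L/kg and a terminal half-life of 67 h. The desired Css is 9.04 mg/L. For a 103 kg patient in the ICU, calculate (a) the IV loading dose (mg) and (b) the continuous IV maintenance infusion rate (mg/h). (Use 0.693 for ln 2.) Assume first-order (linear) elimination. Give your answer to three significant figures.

(a) 7640 mg; (b) 79.0 mg/h

Vd = 8.2 L/kg × 103 kg = 844.6 L
LD = Vd × C = 844.6 × 9.04 = 7635 mg
CL = 0.693 × Vd / t½ = 0.693 × 844.6 / 67 = 8.736 L/h
Infusion rate = CL × Css = 8.736 × 9.04 = 78.97 mg/h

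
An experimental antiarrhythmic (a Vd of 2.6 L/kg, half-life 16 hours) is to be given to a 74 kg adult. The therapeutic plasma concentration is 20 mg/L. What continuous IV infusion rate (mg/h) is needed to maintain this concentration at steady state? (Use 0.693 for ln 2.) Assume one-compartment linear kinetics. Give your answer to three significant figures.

Vd(total) = 74 kg × 2.6 L/kg = 192.4 L
k = 0.693/16 = 0.04331 h⁻¹, so CL = k·Vd = 0.04331 × 192.4 = 8.333 L/h
Infusion rate = CL × Css = 8.333 × 20 = 166.7 mg/h

167 mg/h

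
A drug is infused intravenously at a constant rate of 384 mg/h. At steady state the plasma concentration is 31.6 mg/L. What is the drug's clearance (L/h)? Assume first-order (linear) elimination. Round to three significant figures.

12.2 L/h

At steady state, infusion rate = CL × Css, so CL = rate / Css.
CL = 384 / 31.6 = 12.15 L/h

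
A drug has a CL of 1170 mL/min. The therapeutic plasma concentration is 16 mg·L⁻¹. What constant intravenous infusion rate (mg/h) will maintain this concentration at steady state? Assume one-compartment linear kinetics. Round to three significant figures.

1120 mg/h

CL = 1170 mL/min = 1170 × 0.06 = 70.20 L/h
R₀ = 70.20 × 16 = 1123 mg/h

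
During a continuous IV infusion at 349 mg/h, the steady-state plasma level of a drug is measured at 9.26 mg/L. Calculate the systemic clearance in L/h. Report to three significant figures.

At steady state, infusion rate = CL × Css, so CL = rate / Css.
CL = 349 / 9.26 = 37.69 L/h

37.7 L/h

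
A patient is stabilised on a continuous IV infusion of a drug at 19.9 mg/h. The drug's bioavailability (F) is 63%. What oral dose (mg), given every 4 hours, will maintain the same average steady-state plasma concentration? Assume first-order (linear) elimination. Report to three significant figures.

126 mg

To maintain the same Css, the systemic dosing rate must be unchanged: F·D/τ = infusion rate.
D = rate × τ / F = 19.9 × 4 / 0.63 = 126.3 mg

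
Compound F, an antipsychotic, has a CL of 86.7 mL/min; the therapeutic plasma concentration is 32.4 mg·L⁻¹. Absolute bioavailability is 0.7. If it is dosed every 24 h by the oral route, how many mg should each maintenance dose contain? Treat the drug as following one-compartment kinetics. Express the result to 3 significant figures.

5780 mg

Convert clearance: 86.7 mL/min × 60 min/h ÷ 1000 mL/L = 5.202 L/h
At steady state, dose per interval replaces the amount cleared in that interval: F·D/τ = CL·Css.
D = CL × Css × τ / F = 5.202 × 32.4 × 24 / 0.7 = 5779 mg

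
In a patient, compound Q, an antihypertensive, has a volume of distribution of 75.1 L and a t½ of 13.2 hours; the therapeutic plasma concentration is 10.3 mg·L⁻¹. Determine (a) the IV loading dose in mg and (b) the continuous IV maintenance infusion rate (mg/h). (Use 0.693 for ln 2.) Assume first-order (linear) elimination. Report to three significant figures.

(a) 774 mg; (b) 40.6 mg/h

LD = Vd × C = 75.10 × 10.3 = 773.5 mg
CL = 0.693 × Vd / t½ = 0.693 × 75.10 / 13.2 = 3.943 L/h
Infusion rate = CL × Css = 3.943 × 10.3 = 40.61 mg/h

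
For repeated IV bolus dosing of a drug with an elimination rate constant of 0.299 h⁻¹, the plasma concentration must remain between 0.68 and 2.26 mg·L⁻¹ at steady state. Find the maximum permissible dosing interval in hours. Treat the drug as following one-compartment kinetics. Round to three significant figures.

Between IV bolus doses, concentration decays as C = C₀·e^(−kτ), so C_peak/C_trough = e^(kτ).
τ_max = ln(C_peak/C_trough) / k = ln(2.26/0.68) / 0.2990 = 1.201 / 0.2990 = 4.017 h

4.02 h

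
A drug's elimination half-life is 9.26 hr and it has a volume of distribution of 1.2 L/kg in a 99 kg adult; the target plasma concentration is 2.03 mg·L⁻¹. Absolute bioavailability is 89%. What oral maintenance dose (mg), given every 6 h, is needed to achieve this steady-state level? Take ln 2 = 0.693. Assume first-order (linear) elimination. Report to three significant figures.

122 mg

Total Vd = 1.2 × 99 = 118.8 L
CL = 0.693 × Vd / t½ = 0.693 × 118.8 / 9.26 = 8.891 L/h
D = CL × Css × τ / F = 8.891 × 2.03 × 6 / 0.89 = 121.7 mg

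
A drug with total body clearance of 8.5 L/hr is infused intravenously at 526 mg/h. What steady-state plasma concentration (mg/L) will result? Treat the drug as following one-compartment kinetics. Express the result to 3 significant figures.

Css = rate / CL = 526 / 8.500 = 61.88 mg/L

61.9 mg/L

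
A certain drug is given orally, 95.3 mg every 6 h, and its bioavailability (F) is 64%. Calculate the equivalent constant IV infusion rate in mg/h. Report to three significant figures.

Equivalent systemic input: infusion rate = F·D/τ.
Rate = 0.64 × 95.3 / 6 = 10.17 mg/h

10.2 mg/h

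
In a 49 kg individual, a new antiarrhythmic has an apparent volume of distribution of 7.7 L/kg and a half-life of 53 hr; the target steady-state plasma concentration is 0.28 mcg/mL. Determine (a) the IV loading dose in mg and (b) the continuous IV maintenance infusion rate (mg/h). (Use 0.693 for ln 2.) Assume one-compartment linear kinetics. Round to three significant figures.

(a) 106 mg; (b) 1.38 mg/h

Total Vd = 7.7 × 49 = 377.3 L
LD = Vd × C = 377.3 × 0.28 = 105.6 mg
CL = 0.693 × Vd / t½ = 0.693 × 377.3 / 53 = 4.933 L/h
Infusion rate = CL × Css = 4.933 × 0.28 = 1.381 mg/h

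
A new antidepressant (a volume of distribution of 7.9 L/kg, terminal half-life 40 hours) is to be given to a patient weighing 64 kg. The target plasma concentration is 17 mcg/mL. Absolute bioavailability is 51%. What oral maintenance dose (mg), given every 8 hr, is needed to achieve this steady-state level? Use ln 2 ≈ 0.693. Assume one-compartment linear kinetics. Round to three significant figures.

Total Vd = 7.9 × 64 = 505.6 L
k = 0.693/40 = 0.01733 h⁻¹, so CL = k·Vd = 0.01733 × 505.6 = 8.762 L/h
D = CL × Css × τ / F = 8.762 × 17 × 8 / 0.51 = 2337 mg

2340 mg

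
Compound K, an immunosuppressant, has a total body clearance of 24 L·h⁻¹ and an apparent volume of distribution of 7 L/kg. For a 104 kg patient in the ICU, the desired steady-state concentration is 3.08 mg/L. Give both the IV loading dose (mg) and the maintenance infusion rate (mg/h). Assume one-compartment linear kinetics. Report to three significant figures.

(a) 2240 mg; (b) 73.9 mg/h

Vd(total) = 104 kg × 7 L/kg = 728.0 L
Loading dose = Vd × C = 728.0 × 3.08 = 2242 mg
Maintenance: replace elimination → rate = CL × Css = 24.00 × 3.08 = 73.92 mg/h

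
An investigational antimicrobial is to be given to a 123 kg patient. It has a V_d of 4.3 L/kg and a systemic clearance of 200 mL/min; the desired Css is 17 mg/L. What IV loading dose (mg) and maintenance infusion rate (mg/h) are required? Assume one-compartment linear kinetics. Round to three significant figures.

(a) 8990 mg; (b) 204 mg/h

Vd(total) = 123 kg × 4.3 L/kg = 528.9 L
LD = Vd · C_target = 528.9 × 17 = 8991 mg
Convert clearance: 200 mL/min × 60 min/h ÷ 1000 mL/L = 12.00 L/h
Maintenance: replace elimination → rate = CL × Css = 12.00 × 17 = 204.0 mg/h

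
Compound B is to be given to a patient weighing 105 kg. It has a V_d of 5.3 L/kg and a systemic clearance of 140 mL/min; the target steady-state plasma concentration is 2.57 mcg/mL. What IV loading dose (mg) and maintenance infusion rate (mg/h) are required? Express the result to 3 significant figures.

(a) 1430 mg; (b) 21.6 mg/h

Total Vd = 5.3 × 105 = 556.5 L
Loading: fill Vd to C_target → 556.5 L × 2.57 mg/L = 1430 mg
CL = 140 mL/min × 60/1000 = 8.400 L/h
Infusion rate = 8.400 L/h × 2.57 mg/L = 21.59 mg/h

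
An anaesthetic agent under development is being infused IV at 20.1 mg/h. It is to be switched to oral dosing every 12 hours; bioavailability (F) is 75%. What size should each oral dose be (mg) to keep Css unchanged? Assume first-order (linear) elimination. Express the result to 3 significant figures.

322 mg

To maintain the same Css, the systemic dosing rate must be unchanged: F·D/τ = infusion rate.
D = rate × τ / F = 20.1 × 12 / 0.75 = 321.6 mg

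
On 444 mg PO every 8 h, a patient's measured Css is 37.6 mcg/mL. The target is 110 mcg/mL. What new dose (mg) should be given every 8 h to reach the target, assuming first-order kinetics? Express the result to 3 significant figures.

1300 mg

For first-order elimination, Css ∝ F·D/(CL·τ); F and CL are unchanged, so Css ∝ D/τ.
D₂ = D₁ × (Css,target / Css,current) = 444 × 110/37.6 = 1299 mg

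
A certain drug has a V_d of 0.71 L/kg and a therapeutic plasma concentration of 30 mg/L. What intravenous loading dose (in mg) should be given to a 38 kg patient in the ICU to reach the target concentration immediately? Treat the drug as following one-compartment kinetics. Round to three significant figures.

809 mg

Vd(total) = 38 kg × 0.71 L/kg = 26.98 L
LD = Vd × C = 26.98 × 30.00 = 809.4 mg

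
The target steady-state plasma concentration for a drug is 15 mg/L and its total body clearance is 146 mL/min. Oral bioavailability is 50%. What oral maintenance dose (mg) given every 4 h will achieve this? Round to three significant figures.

CL = 146 mL/min × 60/1000 = 8.760 L/h
D = CL × Css × τ / F = 8.760 × 15 × 4 / 0.5 = 1051 mg

1050 mg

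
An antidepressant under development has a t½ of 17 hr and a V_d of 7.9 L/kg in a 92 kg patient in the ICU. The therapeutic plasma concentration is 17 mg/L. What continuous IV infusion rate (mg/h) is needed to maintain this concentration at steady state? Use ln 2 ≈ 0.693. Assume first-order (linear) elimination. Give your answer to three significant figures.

Vd = 7.9 L/kg × 92 kg = 726.8 L
CL = 0.693 × Vd / t½ = 0.693 × 726.8 / 17 = 29.63 L/h
Infusion rate = CL × Css = 29.63 × 17 = 503.7 mg/h

504 mg/h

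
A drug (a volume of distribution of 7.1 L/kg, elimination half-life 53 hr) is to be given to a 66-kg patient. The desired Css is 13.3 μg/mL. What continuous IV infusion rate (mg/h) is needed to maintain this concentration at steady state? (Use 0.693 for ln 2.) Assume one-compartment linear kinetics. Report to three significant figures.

Vd(total) = 66 kg × 7.1 L/kg = 468.6 L
CL = ln 2 · Vd / t½ = 0.693 × 468.6 / 53 = 6.127 L/h
Infusion rate = CL × Css = 6.127 × 13.3 = 81.49 mg/h

81.5 mg/h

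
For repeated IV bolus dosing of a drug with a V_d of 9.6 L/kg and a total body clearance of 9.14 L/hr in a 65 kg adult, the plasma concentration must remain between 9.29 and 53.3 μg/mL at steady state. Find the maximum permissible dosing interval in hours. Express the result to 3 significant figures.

119 h

Vd = 9.6 L/kg × 65 kg = 624.0 L
k = CL / Vd = 9.140 / 624.0 = 0.01465 h⁻¹
Between IV bolus doses, concentration decays as C = C₀·e^(−kτ), so C_peak/C_trough = e^(kτ).
τ_max = ln(C_peak/C_trough) / k = ln(53.3/9.29) / 0.01465 = 1.747 / 0.01465 = 119.2 h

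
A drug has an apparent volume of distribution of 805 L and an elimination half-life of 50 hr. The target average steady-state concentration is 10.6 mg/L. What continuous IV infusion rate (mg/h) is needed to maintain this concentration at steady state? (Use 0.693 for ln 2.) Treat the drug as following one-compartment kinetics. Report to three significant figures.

CL = ln 2 · Vd / t½ = 0.693 × 805.0 / 50 = 11.16 L/h
Infusion rate = CL × Css = 11.16 × 10.6 = 118.3 mg/h

118 mg/h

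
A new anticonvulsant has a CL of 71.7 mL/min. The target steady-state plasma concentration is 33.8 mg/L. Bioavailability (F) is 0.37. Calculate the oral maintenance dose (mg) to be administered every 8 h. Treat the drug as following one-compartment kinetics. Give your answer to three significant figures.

3140 mg

Convert clearance: 71.7 mL/min × 60 min/h ÷ 1000 mL/L = 4.302 L/h
D = CL × Css × τ / F = 4.302 × 33.8 × 8 / 0.37 = 3144 mg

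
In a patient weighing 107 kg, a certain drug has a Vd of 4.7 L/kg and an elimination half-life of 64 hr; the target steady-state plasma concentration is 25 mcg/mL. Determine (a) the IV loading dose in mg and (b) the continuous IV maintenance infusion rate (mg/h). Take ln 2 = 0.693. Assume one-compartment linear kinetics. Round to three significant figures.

Total Vd = 4.7 × 107 = 502.9 L
LD = Vd × C = 502.9 × 25 = 12570 mg
CL = 0.693 × Vd / t½ = 0.693 × 502.9 / 64 = 5.445 L/h
Infusion rate = CL × Css = 5.445 × 25 = 136.1 mg/h

(a) 12600 mg; (b) 136 mg/h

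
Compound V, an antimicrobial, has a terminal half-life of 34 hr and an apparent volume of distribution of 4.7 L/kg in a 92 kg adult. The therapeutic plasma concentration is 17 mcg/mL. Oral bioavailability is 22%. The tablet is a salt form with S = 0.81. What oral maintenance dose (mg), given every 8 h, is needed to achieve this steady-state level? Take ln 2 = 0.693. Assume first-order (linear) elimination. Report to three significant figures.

6730 mg

Total Vd = 4.7 × 92 = 432.4 L
CL = 0.693 × Vd / t½ = 0.693 × 432.4 / 34 = 8.813 L/h
D = CL × Css × τ / F / S = 8.813 × 17 × 8 / 0.22 / 0.81 = 6726 mg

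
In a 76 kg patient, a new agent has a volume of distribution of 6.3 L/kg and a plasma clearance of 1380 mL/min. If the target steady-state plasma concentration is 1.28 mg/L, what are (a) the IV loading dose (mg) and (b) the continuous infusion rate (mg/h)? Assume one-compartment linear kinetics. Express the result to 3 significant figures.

(a) 613 mg; (b) 106 mg/h

Vd(total) = 76 kg × 6.3 L/kg = 478.8 L
Loading dose = Vd × C = 478.8 × 1.28 = 612.9 mg
CL = 1380 mL/min × 60/1000 = 82.80 L/h
Maintenance infusion rate = CL × Css = 82.80 × 1.28 = 106.0 mg/h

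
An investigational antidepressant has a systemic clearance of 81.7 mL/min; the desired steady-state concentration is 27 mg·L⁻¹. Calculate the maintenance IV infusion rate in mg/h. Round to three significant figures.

Convert clearance: 81.7 mL/min × 60 min/h ÷ 1000 mL/L = 4.902 L/h
Infusion rate = CL · Css = 4.902 L/h × 27 mg/L = 132.4 mg/h

132 mg/h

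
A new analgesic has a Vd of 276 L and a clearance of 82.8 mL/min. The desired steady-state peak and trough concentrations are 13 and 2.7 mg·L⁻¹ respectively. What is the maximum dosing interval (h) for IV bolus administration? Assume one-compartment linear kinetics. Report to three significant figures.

87.3 h

Convert clearance: 82.8 mL/min × 60 min/h ÷ 1000 mL/L = 4.968 L/h
k = CL / Vd = 4.968 / 276.0 = 0.01800 h⁻¹
Between IV bolus doses, concentration decays as C = C₀·e^(−kτ), so C_peak/C_trough = e^(kτ).
τ_max = ln(C_peak/C_trough) / k = ln(13/2.7) / 0.01800 = 1.572 / 0.01800 = 87.33 h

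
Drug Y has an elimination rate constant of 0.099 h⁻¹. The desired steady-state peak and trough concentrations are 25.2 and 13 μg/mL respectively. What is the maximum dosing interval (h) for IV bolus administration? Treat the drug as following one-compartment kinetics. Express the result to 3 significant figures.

Between IV bolus doses, concentration decays as C = C₀·e^(−kτ), so C_peak/C_trough = e^(kτ).
τ_max = ln(C_peak/C_trough) / k = ln(25.2/13) / 0.09900 = 0.6619 / 0.09900 = 6.686 h

6.69 h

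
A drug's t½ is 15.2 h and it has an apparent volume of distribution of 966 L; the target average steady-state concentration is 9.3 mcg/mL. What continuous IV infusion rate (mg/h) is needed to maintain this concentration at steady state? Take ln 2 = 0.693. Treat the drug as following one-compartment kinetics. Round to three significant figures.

410 mg/h

CL = ln 2 · Vd / t½ = 0.693 × 966.0 / 15.2 = 44.04 L/h
Infusion rate = CL × Css = 44.04 × 9.3 = 409.6 mg/h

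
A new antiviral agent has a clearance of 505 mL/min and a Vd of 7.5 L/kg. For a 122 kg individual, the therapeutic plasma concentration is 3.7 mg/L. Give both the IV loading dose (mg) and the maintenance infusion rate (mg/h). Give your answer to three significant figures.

Vd = 7.5 L/kg × 122 kg = 915.0 L
Loading: fill Vd to C_target → 915.0 L × 3.7 mg/L = 3386 mg
CL = 505 mL/min × 60/1000 = 30.30 L/h
Infusion rate = 30.30 L/h × 3.7 mg/L = 112.1 mg/h

(a) 3390 mg; (b) 112 mg/h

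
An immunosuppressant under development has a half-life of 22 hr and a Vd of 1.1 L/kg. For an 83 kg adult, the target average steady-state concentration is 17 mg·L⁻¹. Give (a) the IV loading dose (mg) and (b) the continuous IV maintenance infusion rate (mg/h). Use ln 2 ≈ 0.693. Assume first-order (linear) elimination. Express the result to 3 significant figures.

Vd(total) = 83 kg × 1.1 L/kg = 91.30 L
LD = Vd × C = 91.30 × 17 = 1552 mg
CL = 0.693 × Vd / t½ = 0.693 × 91.30 / 22 = 2.876 L/h
Infusion rate = CL × Css = 2.876 × 17 = 48.89 mg/h

(a) 1550 mg; (b) 48.9 mg/h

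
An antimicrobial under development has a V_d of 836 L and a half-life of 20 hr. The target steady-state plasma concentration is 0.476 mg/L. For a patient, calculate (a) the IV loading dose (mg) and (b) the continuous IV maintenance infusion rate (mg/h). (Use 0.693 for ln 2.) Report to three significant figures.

LD = Vd × C = 836.0 × 0.476 = 397.9 mg
CL = 0.693 × Vd / t½ = 0.693 × 836.0 / 20 = 28.97 L/h
Infusion rate = CL × Css = 28.97 × 0.476 = 13.79 mg/h

(a) 398 mg; (b) 13.8 mg/h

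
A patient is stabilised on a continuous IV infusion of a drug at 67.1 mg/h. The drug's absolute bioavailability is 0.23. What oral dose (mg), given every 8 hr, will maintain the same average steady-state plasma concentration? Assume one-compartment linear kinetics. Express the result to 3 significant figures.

To maintain the same Css, the systemic dosing rate must be unchanged: F·D/τ = infusion rate.
D = rate × τ / F = 67.1 × 8 / 0.23 = 2334 mg

2330 mg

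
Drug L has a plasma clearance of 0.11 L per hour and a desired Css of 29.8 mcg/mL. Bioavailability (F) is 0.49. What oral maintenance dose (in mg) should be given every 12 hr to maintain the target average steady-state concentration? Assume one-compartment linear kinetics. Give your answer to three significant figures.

D = CL × Css × τ / F = 0.1100 × 29.8 × 12 / 0.49 = 80.28 mg

80.3 mg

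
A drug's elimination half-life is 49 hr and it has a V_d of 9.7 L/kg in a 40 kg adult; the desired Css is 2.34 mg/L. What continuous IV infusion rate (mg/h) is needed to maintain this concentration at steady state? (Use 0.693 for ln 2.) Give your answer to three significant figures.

Vd = 9.7 L/kg × 40 kg = 388.0 L
k = 0.693/49 = 0.01414 h⁻¹, so CL = k·Vd = 0.01414 × 388.0 = 5.486 L/h
Infusion rate = CL × Css = 5.486 × 2.34 = 12.84 mg/h

12.8 mg/h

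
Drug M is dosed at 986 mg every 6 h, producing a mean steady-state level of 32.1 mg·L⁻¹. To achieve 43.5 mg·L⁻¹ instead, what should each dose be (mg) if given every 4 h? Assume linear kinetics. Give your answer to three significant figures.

For first-order elimination, Css ∝ F·D/(CL·τ); F and CL are unchanged, so Css ∝ D/τ.
D₂ = D₁ × (Css,target / Css,current) × (τ₂/τ₁) = 986 × (43.5/32.1) × (4/6) = 890.8 mg

891 mg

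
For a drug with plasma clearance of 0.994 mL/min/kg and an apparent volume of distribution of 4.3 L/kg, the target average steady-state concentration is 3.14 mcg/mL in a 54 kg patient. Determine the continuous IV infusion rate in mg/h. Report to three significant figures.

CL = 0.994 mL/min/kg × 54 kg = 53.68 mL/min = 53.68 × 60/1000 = 3.221 L/h
Infusion rate = CL · Css = 3.221 L/h × 3.14 mg/L = 10.11 mg/h

10.1 mg/h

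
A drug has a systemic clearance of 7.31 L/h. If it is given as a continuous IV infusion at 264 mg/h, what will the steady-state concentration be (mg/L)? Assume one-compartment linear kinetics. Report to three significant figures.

36.1 mg/L

Css = rate / CL = 264 / 7.310 = 36.11 mg/L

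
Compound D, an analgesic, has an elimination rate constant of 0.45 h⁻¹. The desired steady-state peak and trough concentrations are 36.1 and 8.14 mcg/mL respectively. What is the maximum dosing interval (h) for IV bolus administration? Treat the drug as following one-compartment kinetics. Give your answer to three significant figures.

3.31 h

Between IV bolus doses, concentration decays as C = C₀·e^(−kτ), so C_peak/C_trough = e^(kτ).
τ_max = ln(C_peak/C_trough) / k = ln(36.1/8.14) / 0.4500 = 1.490 / 0.4500 = 3.311 h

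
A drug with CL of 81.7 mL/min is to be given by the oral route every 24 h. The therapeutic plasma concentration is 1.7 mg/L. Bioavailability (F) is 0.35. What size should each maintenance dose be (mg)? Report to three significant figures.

571 mg

Convert clearance: 81.7 mL/min × 60 min/h ÷ 1000 mL/L = 4.902 L/h
D = CL × Css × τ / F = 4.902 × 1.7 × 24 / 0.35 = 571.4 mg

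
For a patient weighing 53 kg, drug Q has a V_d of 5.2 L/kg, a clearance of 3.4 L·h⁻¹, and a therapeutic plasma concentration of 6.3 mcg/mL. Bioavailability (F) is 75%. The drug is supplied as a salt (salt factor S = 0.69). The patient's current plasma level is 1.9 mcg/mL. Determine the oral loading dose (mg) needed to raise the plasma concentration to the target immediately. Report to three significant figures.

2340 mg

Vd(total) = 53 kg × 5.2 L/kg = 275.6 L
The loading dose fills Vd to the target concentration; clearance is irrelevant here.
Concentration deficit ΔC = 6.3 − 1.9 = 4.400 mg/L
LD = Vd × ΔC / F / S = 275.6 × 4.400 / 0.75 / 0.69 = 2343 mg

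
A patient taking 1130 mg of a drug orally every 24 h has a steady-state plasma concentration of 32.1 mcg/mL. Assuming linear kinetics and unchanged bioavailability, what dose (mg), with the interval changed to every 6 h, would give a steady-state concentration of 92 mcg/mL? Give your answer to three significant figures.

810 mg

With linear kinetics, Css is proportional to dose rate (D/τ) at fixed clearance.
D₂ = D₁ × (Css,target / Css,current) × (τ₂/τ₁) = 1130 × (92/32.1) × (6/24) = 809.7 mg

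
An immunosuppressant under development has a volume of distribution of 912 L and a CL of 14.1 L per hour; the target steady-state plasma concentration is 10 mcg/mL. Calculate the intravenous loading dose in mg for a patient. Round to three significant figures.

LD = Vd × C = 912.0 × 10.00 = 9120 mg

9120 mg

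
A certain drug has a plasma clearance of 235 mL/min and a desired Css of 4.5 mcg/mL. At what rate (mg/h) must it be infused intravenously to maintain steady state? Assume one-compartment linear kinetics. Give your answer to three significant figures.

Convert clearance: 235 mL/min × 60 min/h ÷ 1000 mL/L = 14.10 L/h
R₀ = 14.10 × 4.5 = 63.45 mg/h

63.5 mg/h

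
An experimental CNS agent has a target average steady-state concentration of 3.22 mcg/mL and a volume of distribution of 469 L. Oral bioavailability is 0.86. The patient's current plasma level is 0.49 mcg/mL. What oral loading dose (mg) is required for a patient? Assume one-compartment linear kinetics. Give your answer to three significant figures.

Concentration deficit ΔC = 3.22 − 0.49 = 2.730 mg/L
LD = Vd × ΔC / F = 469.0 × 2.730 / 0.86 = 1489 mg

1490 mg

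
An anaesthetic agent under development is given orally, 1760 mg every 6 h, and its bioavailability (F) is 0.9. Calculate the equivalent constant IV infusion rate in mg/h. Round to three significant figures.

Equivalent systemic input: infusion rate = F·D/τ.
Rate = 0.9 × 1760 / 6 = 264.0 mg/h

264 mg/h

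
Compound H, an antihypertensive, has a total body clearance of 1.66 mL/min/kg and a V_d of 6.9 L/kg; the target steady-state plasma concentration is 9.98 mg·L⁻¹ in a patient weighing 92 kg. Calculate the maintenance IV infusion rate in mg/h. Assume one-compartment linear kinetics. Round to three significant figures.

91.4 mg/h

CL = 1.66 mL/min/kg × 92 kg = 152.7 mL/min = 152.7 × 60/1000 = 9.162 L/h
R₀ = 9.162 × 9.98 = 91.44 mg/h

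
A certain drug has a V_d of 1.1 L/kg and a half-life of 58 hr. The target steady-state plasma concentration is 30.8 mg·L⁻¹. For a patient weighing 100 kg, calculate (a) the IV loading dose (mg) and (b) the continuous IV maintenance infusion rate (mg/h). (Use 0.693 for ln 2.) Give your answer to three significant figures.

(a) 3390 mg; (b) 40.5 mg/h

Total Vd = 1.1 × 100 = 110.0 L
LD = Vd × C = 110.0 × 30.8 = 3388 mg
CL = 0.693 × Vd / t½ = 0.693 × 110.0 / 58 = 1.314 L/h
Infusion rate = CL × Css = 1.314 × 30.8 = 40.47 mg/h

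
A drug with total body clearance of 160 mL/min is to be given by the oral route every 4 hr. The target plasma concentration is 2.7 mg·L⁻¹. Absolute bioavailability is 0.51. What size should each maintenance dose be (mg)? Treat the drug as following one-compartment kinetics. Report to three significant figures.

Convert clearance: 160 mL/min × 60 min/h ÷ 1000 mL/L = 9.600 L/h
D = CL × Css × τ / F = 9.600 × 2.7 × 4 / 0.51 = 203.3 mg

203 mg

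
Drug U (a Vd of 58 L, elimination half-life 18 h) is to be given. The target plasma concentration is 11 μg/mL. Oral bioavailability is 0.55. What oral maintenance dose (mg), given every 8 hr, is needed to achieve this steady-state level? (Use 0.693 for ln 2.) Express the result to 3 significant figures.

357 mg

CL = ln 2 · Vd / t½ = 0.693 × 58.00 / 18 = 2.233 L/h
D = CL × Css × τ / F = 2.233 × 11 × 8 / 0.55 = 357.3 mg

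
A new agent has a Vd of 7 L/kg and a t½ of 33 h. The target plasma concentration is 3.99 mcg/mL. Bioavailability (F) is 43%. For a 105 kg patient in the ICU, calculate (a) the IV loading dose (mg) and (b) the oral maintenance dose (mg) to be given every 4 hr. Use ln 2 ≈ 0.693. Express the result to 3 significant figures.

(a) 2930 mg; (b) 573 mg

Total Vd = 7 × 105 = 735.0 L
LD = Vd × C = 735.0 × 3.99 = 2933 mg
CL = 0.693 × Vd / t½ = 0.693 × 735.0 / 33 = 15.44 L/h
D = CL × Css × τ / F = 15.44 × 3.99 × 4 / 0.43 = 573.1 mg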